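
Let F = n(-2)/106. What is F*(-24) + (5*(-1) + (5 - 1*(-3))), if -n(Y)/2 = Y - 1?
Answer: 87/53 ≈ 1.6415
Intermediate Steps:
n(Y) = 2 - 2*Y (n(Y) = -2*(Y - 1) = -2*(-1 + Y) = 2 - 2*Y)
F = 3/53 (F = (2 - 2*(-2))/106 = (2 + 4)*(1/106) = 6*(1/106) = 3/53 ≈ 0.056604)
F*(-24) + (5*(-1) + (5 - 1*(-3))) = (3/53)*(-24) + (5*(-1) + (5 - 1*(-3))) = -72/53 + (-5 + (5 + 3)) = -72/53 + (-5 + 8) = -72/53 + 3 = 87/53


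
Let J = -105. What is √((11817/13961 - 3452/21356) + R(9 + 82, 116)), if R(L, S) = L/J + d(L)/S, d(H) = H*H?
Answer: √299438965721320249617345/64847867730 ≈ 8.4384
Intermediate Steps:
d(H) = H²
R(L, S) = -L/105 + L²/S (R(L, S) = L/(-105) + L²/S = L*(-1/105) + L²/S = -L/105 + L²/S)
√((11817/13961 - 3452/21356) + R(9 + 82, 116)) = √((11817/13961 - 3452/21356) + (-(9 + 82)/105 + (9 + 82)²/116)) = √((11817*(1/13961) - 3452*1/21356) + (-1/105*91 + 91²*(1/116))) = √((11817/13961 - 863/5339) + (-13/15 + 8281*(1/116))) = √(51042620/74537779 + (-13/15 + 8281/116)) = √(51042620/74537779 + 122707/1740) = √(9235121406553/129695735460) = √299438965721320249617345/64847867730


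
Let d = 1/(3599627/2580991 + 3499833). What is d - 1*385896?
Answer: -3485814418339889489/9033041074130 ≈ -3.8590e+5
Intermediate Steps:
d = 2580991/9033041074130 (d = 1/(3599627*(1/2580991) + 3499833) = 1/(3599627/2580991 + 3499833) = 1/(9033041074130/2580991) = 2580991/9033041074130 ≈ 2.8573e-7)
d - 1*385896 = 2580991/9033041074130 - 1*385896 = 2580991/9033041074130 - 385896 = -3485814418339889489/9033041074130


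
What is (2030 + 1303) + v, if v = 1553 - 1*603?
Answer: 4283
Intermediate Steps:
v = 950 (v = 1553 - 603 = 950)
(2030 + 1303) + v = (2030 + 1303) + 950 = 3333 + 950 = 4283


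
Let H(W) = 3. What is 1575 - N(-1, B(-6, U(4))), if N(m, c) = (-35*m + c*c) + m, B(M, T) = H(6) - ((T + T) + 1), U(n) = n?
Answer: 1505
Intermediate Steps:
B(M, T) = 2 - 2*T (B(M, T) = 3 - ((T + T) + 1) = 3 - (2*T + 1) = 3 - (1 + 2*T) = 3 + (-1 - 2*T) = 2 - 2*T)
N(m, c) = c² - 34*m (N(m, c) = (-35*m + c²) + m = (c² - 35*m) + m = c² - 34*m)
1575 - N(-1, B(-6, U(4))) = 1575 - ((2 - 2*4)² - 34*(-1)) = 1575 - ((2 - 8)² + 34) = 1575 - ((-6)² + 34) = 1575 - (36 + 34) = 1575 - 1*70 = 1575 - 70 = 1505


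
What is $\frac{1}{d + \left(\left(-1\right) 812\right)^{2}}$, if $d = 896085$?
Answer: $\frac{1}{1555429} \approx 6.4291 \cdot 10^{-7}$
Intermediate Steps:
$\frac{1}{d + \left(\left(-1\right) 812\right)^{2}} = \frac{1}{896085 + \left(\left(-1\right) 812\right)^{2}} = \frac{1}{896085 + \left(-812\right)^{2}} = \frac{1}{896085 + 659344} = \frac{1}{1555429}$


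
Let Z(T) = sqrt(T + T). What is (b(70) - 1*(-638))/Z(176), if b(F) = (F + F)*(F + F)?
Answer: 10119*sqrt(22)/44 ≈ 1078.7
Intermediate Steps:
Z(T) = sqrt(2)*sqrt(T) (Z(T) = sqrt(2*T) = sqrt(2)*sqrt(T))
b(F) = 4*F**2 (b(F) = (2*F)*(2*F) = 4*F**2)
(b(70) - 1*(-638))/Z(176) = (4*70**2 - 1*(-638))/((sqrt(2)*sqrt(176))) = (4*4900 + 638)/((sqrt(2)*(4*sqrt(11)))) = (19600 + 638)/((4*sqrt(22))) = 20238*(sqrt(22)/88) = 10119*sqrt(22)/44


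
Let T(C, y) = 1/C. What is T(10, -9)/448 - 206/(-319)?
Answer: 923199/1429120 ≈ 0.64599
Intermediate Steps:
T(10, -9)/448 - 206/(-319) = 1/(10*448) - 206/(-319) = (⅒)*(1/448) - 206*(-1/319) = 1/4480 + 206/319 = 923199/1429120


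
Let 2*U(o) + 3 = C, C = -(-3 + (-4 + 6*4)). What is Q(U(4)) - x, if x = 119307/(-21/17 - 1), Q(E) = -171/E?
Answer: 5072172/95 ≈ 53391.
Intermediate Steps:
C = -17 (C = -(-3 + (-4 + 24)) = -(-3 + 20) = -1*17 = -17)
U(o) = -10 (U(o) = -3/2 + (½)*(-17) = -3/2 - 17/2 = -10)
x = -2028219/38 (x = 119307/(-21*1/17 - 1) = 119307/(-21/17 - 1) = 119307/(-38/17) = -17/38*119307 = -2028219/38 ≈ -53374.)
Q(U(4)) - x = -171/(-10) - 1*(-2028219/38) = -171*(-⅒) + 2028219/38 = 171/10 + 2028219/38 = 5072172/95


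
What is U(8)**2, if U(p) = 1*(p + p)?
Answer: 256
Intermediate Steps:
U(p) = 2*p (U(p) = 1*(2*p) = 2*p)
U(8)**2 = (2*8)**2 = 16**2 = 256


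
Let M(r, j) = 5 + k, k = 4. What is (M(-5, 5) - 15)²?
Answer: 36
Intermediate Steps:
M(r, j) = 9 (M(r, j) = 5 + 4 = 9)
(M(-5, 5) - 15)² = (9 - 15)² = (-6)² = 36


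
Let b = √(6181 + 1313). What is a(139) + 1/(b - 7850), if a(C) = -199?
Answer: -6130697022/30807503 - √7494/61615006 ≈ -199.00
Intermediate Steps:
b = √7494 ≈ 86.568
a(139) + 1/(b - 7850) = -199 + 1/(√7494 - 7850) = -199 + 1/(-7850 + √7494)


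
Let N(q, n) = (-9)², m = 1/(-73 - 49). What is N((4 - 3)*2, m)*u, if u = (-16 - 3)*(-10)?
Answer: 15390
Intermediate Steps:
m = -1/122 (m = 1/(-122) = -1/122 ≈ -0.0081967)
N(q, n) = 81
u = 190 (u = -19*(-10) = 190)
N((4 - 3)*2, m)*u = 81*190 = 15390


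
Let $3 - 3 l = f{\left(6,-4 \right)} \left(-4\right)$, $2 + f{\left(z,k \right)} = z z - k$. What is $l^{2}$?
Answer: $\frac{24025}{9} \approx 2669.4$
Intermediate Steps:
$f{\left(z,k \right)} = -2 + z^{2} - k$ ($f{\left(z,k \right)} = -2 - \left(k - z z\right) = -2 - \left(k - z^{2}\right) = -2 + z^{2} - k$)
$l = \frac{155}{3}$ ($l = 1 - \frac{\left(-2 + 6^{2} - -4\right) \left(-4\right)}{3} = 1 - \frac{\left(-2 + 36 + 4\right) \left(-4\right)}{3} = 1 - \frac{38 \left(-4\right)}{3} = 1 - - \frac{152}{3} = 1 + \frac{152}{3} = \frac{155}{3} \approx 51.667$)
$l^{2} = \left(\frac{155}{3}\right)^{2} = \frac{24025}{9}$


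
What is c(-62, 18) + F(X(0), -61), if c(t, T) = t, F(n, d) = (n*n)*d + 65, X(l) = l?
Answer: 3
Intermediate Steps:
F(n, d) = 65 + d*n² (F(n, d) = n²*d + 65 = d*n² + 65 = 65 + d*n²)
c(-62, 18) + F(X(0), -61) = -62 + (65 - 61*0²) = -62 + (65 - 61*0) = -62 + (65 + 0) = -62 + 65 = 3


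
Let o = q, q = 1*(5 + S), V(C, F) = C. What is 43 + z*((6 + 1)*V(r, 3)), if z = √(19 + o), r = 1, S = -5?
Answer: 43 + 7*√19 ≈ 73.512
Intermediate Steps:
q = 0 (q = 1*(5 - 5) = 1*0 = 0)
o = 0
z = √19 (z = √(19 + 0) = √19 ≈ 4.3589)
43 + z*((6 + 1)*V(r, 3)) = 43 + √19*((6 + 1)*1) = 43 + √19*(7*1) = 43 + √19*7 = 43 + 7*√19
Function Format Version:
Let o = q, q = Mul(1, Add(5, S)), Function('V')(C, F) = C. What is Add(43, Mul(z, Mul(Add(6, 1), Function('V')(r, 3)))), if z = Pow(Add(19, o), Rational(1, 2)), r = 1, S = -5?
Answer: Add(43, Mul(7, Pow(19, Rational(1, 2)))) ≈ 73.512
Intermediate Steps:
q = 0 (q = Mul(1, Add(5, -5)) = Mul(1, 0) = 0)
o = 0
z = Pow(19, Rational(1, 2)) (z = Pow(Add(19, 0), Rational(1, 2)) = Pow(19, Rational(1, 2)) ≈ 4.3589)
Add(43, Mul(z, Mul(Add(6, 1), Function('V')(r, 3)))) = Add(43, Mul(Pow(19, Rational(1, 2)), Mul(Add(6, 1), 1))) = Add(43, Mul(Pow(19, Rational(1, 2)), Mul(7, 1))) = Add(43, Mul(Pow(19, Rational(1, 2)), 7)) = Add(43, Mul(7, Pow(19, Rational(1, 2))))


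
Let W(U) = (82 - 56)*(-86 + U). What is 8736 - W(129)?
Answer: 7618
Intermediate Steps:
W(U) = -2236 + 26*U (W(U) = 26*(-86 + U) = -2236 + 26*U)
8736 - W(129) = 8736 - (-2236 + 26*129) = 8736 - (-2236 + 3354) = 8736 - 1*1118 = 8736 - 1118 = 7618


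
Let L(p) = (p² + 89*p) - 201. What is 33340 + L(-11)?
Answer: 32281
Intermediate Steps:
L(p) = -201 + p² + 89*p
33340 + L(-11) = 33340 + (-201 + (-11)² + 89*(-11)) = 33340 + (-201 + 121 - 979) = 33340 - 1059 = 32281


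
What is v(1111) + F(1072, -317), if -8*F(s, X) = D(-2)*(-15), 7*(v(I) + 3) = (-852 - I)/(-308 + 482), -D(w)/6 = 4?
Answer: -60427/1218 ≈ -49.612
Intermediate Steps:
D(w) = -24 (D(w) = -6*4 = -24)
v(I) = -751/203 - I/1218 (v(I) = -3 + ((-852 - I)/(-308 + 482))/7 = -3 + ((-852 - I)/174)/7 = -3 + ((-852 - I)*(1/174))/7 = -3 + (-142/29 - I/174)/7 = -3 + (-142/203 - I/1218) = -751/203 - I/1218)
F(s, X) = -45 (F(s, X) = -(-3)*(-15) = -⅛*360 = -45)
v(1111) + F(1072, -317) = (-751/203 - 1/1218*1111) - 45 = (-751/203 - 1111/1218) - 45 = -5617/1218 - 45 = -60427/1218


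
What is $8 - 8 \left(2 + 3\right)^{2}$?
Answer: $-192$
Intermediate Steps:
$8 - 8 \left(2 + 3\right)^{2} = 8 - 8 \cdot 5^{2} = 8 - 200 = -192$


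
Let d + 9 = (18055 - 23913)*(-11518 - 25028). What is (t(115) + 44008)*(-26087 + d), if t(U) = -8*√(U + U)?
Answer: 9420368850976 - 1712482976*√230 ≈ 9.3944e+12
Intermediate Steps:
d = 214086459 (d = -9 + (18055 - 23913)*(-11518 - 25028) = -9 - 5858*(-36546) = -9 + 214086468 = 214086459)
t(U) = -8*√2*√U
(t(115) + 44008)*(-26087 + d) = (-8*√2*√115 + 44008)*(-26087 + 214086459) = (-8*√230 + 44008)*214060372 = (44008 - 8*√230)*214060372 = 9420368850976 - 1712482976*√230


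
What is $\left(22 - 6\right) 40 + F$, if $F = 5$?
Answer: $645$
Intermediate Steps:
$\left(22 - 6\right) 40 + F = \left(22 - 6\right) 40 + 5 = 16 \cdot 40 + 5 = 640 + 5 = 645$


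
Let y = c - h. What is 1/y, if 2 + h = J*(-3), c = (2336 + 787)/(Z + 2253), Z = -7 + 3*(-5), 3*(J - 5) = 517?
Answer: 2231/1194477 ≈ 0.0018678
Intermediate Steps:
J = 532/3 (J = 5 + (⅓)*517 = 5 + 517/3 = 532/3 ≈ 177.33)
Z = -22 (Z = -7 - 15 = -22)
c = 3123/2231 (c = (2336 + 787)/(-22 + 2253) = 3123/2231 ≈ 1.3998)
h = -534 (h = -2 + (532/3)*(-3) = -2 - 532 = -534)
y = 1194477/2231 (y = 3123/2231 - 1*(-534) = 3123/2231 + 534 = 1194477/2231 ≈ 535.40)
1/y = 1/(1194477/2231) = 2231/1194477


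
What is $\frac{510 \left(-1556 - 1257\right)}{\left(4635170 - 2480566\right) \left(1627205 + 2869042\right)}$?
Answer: $- \frac{8245}{55676044662} \approx -1.4809 \cdot 10^{-7}$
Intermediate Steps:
$\frac{510 \left(-1556 - 1257\right)}{\left(4635170 - 2480566\right) \left(1627205 + 2869042\right)} = \frac{510 \left(-2813\right)}{2154604 \cdot 4496247} = - \frac{1434630}{9687631771188} = \left(-1434630\right) \frac{1}{9687631771188} = - \frac{8245}{55676044662}$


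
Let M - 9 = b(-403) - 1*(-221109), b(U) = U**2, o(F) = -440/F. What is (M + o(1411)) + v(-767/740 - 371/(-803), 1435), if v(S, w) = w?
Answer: 543180942/1411 ≈ 3.8496e+5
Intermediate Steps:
M = 383527 (M = 9 + ((-403)**2 - 1*(-221109)) = 9 + (162409 + 221109) = 9 + 383518 = 383527)
(M + o(1411)) + v(-767/740 - 371/(-803), 1435) = (383527 - 440/1411) + 1435 = 541156157/1411 + 1435 = 543180942/1411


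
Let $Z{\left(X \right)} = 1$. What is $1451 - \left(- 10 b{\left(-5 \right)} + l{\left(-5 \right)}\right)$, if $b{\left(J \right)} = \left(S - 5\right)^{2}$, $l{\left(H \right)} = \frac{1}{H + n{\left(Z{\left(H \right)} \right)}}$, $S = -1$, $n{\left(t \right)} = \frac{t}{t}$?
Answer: $\frac{7245}{4} \approx 1811.3$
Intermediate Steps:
$n{\left(t \right)} = 1$
$l{\left(H \right)} = \frac{1}{1 + H}$ ($l{\left(H \right)} = \frac{1}{H + 1} = \frac{1}{1 + H}$)
$b{\left(J \right)} = 36$ ($b{\left(J \right)} = \left(-1 - 5\right)^{2} = \left(-6\right)^{2} = 36$)
$1451 - \left(- 10 b{\left(-5 \right)} + l{\left(-5 \right)}\right) = 1451 - \left(\left(-10\right) 36 + \frac{1}{1 - 5}\right) = 1451 - \left(-360 + \frac{1}{-4}\right) = 1451 - \left(-360 - \frac{1}{4}\right) = 1451 - - \frac{1441}{4} = 1451 + \frac{1441}{4} = \frac{7245}{4}$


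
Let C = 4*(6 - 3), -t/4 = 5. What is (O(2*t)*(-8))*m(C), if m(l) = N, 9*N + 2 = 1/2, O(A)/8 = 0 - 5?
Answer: -160/3 ≈ -53.333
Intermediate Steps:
t = -20 (t = -4*5 = -20)
O(A) = -40 (O(A) = 8*(0 - 5) = 8*(-5) = -40)
C = 12 (C = 4*3 = 12)
N = -⅙ (N = -2/9 + (⅑)/2 = -2/9 + (⅑)*(½) = -2/9 + 1/18 = -⅙ ≈ -0.16667)
m(l) = -⅙
(O(2*t)*(-8))*m(C) = -40*(-8)*(-⅙) = 320*(-⅙) = -160/3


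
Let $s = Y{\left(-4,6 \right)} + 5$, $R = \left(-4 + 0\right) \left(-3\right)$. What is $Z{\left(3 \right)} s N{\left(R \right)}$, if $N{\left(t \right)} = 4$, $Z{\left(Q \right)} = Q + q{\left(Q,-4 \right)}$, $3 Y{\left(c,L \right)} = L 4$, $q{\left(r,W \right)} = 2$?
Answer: $260$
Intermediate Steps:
$Y{\left(c,L \right)} = \frac{4 L}{3}$ ($Y{\left(c,L \right)} = \frac{L 4}{3} = \frac{4 L}{3}$)
$Z{\left(Q \right)} = 2 + Q$ ($Z{\left(Q \right)} = Q + 2 = 2 + Q$)
$R = 12$ ($R = \left(-4\right) \left(-3\right) = 12$)
$s = 13$ ($s = \frac{4}{3} \cdot 6 + 5 = 8 + 5 = 13$)
$Z{\left(3 \right)} s N{\left(R \right)} = \left(2 + 3\right) 13 \cdot 4 = 5 \cdot 13 \cdot 4 = 65 \cdot 4 = 260$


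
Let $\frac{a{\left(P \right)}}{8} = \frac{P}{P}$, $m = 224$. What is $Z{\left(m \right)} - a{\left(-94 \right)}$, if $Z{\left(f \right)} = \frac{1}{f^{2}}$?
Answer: $- \frac{401407}{50176} \approx -8.0$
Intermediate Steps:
$a{\left(P \right)} = 8$ ($a{\left(P \right)} = 8 \frac{P}{P} = 8 \cdot 1 = 8$)
$Z{\left(f \right)} = \frac{1}{f^{2}}$
$Z{\left(m \right)} - a{\left(-94 \right)} = \frac{1}{50176} - 8 = - \frac{401407}{50176}$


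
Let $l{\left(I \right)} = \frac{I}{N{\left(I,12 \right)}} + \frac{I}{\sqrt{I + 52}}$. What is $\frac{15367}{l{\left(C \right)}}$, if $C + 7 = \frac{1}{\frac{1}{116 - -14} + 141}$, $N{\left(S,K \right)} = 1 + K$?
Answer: $\frac{3021243365880025}{291358026918} - \frac{238030143065 \sqrt{604941331}}{291358026918} \approx -9724.3$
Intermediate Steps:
$C = - \frac{128187}{18331}$ ($C = -7 + \frac{1}{\frac{1}{116 - -14} + 141} = -7 + \frac{1}{\frac{1}{116 + 14} + 141} = -7 + \frac{1}{\frac{1}{130} + 141} = -7 + \frac{1}{\frac{18331}{130}} = -7 + \frac{130}{18331} = - \frac{128187}{18331} \approx -6.9929$)
$l{\left(I \right)} = \frac{I}{13} + \frac{I}{\sqrt{52 + I}}$ ($l{\left(I \right)} = \frac{I}{1 + 12} + \frac{I}{\sqrt{I + 52}} = \frac{I}{13} + \frac{I}{\sqrt{52 + I}}$)
$\frac{15367}{l{\left(C \right)}} = \frac{15367}{\frac{1}{13} \left(- \frac{128187}{18331}\right) - \frac{128187}{18331 \sqrt{52 - \frac{128187}{18331}}}} = \frac{15367}{- \frac{128187}{238303} - \frac{128187}{18331 \frac{5 \sqrt{604941331}}{18331}}} = \frac{15367}{- \frac{128187}{238303} - \frac{128187 \frac{\sqrt{604941331}}{165005}}{18331}} = \frac{15367}{- \frac{128187}{238303} - \frac{128187 \sqrt{604941331}}{3024706655}}$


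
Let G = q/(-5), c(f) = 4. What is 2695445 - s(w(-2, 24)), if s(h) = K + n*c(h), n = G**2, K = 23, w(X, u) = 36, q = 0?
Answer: 2695422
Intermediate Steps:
G = 0 (G = 0/(-5) = 0*(-1/5) = 0)
n = 0 (n = 0**2 = 0)
s(h) = 23 (s(h) = 23 + 0*4 = 23 + 0 = 23)
2695445 - s(w(-2, 24)) = 2695445 - 1*23 = 2695445 - 23 = 2695422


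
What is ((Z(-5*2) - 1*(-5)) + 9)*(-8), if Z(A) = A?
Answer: -32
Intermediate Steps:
((Z(-5*2) - 1*(-5)) + 9)*(-8) = ((-5*2 - 1*(-5)) + 9)*(-8) = ((-10 + 5) + 9)*(-8) = (-5 + 9)*(-8) = 4*(-8) = -32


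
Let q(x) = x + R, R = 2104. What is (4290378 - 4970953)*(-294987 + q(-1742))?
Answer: 200514409375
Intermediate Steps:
q(x) = 2104 + x (q(x) = x + 2104 = 2104 + x)
(4290378 - 4970953)*(-294987 + q(-1742)) = (4290378 - 4970953)*(-294987 + (2104 - 1742)) = -680575*(-294987 + 362) = -680575*(-294625) = 200514409375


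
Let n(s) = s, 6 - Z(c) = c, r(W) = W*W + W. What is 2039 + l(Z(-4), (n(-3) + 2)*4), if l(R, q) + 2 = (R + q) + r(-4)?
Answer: 2055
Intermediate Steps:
r(W) = W + W² (r(W) = W² + W = W + W²)
Z(c) = 6 - c
l(R, q) = 10 + R + q (l(R, q) = -2 + ((R + q) - 4*(1 - 4)) = -2 + ((R + q) - 4*(-3)) = -2 + ((R + q) + 12) = -2 + (12 + R + q) = 10 + R + q)
2039 + l(Z(-4), (n(-3) + 2)*4) = 2039 + (10 + (6 - 1*(-4)) + (-3 + 2)*4) = 2039 + (10 + (6 + 4) - 1*4) = 2039 + (10 + 10 - 4) = 2039 + 16 = 2055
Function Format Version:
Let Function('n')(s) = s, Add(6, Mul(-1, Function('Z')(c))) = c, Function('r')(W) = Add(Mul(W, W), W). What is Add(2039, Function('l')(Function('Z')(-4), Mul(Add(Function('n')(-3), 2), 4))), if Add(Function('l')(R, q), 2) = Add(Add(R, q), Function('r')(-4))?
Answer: 2055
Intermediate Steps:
Function('r')(W) = Add(W, Pow(W, 2)) (Function('r')(W) = Add(Pow(W, 2), W) = Add(W, Pow(W, 2)))
Function('Z')(c) = Add(6, Mul(-1, c))
Function('l')(R, q) = Add(10, R, q) (Function('l')(R, q) = Add(-2, Add(Add(R, q), Mul(-4, Add(1, -4)))) = Add(-2, Add(Add(R, q), Mul(-4, -3))) = Add(-2, Add(Add(R, q), 12)) = Add(-2, Add(12, R, q)) = Add(10, R, q))
Add(2039, Function('l')(Function('Z')(-4), Mul(Add(Function('n')(-3), 2), 4))) = Add(2039, Add(10, Add(6, Mul(-1, -4)), Mul(Add(-3, 2), 4))) = Add(2039, Add(10, Add(6, 4), Mul(-1, 4))) = Add(2039, Add(10, 10, -4)) = Add(2039, 16) = 2055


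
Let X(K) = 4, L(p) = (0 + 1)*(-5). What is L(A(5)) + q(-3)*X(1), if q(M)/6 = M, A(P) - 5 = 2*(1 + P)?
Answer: -77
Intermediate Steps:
A(P) = 7 + 2*P (A(P) = 5 + 2*(1 + P) = 5 + (2 + 2*P) = 7 + 2*P)
L(p) = -5 (L(p) = 1*(-5) = -5)
q(M) = 6*M
L(A(5)) + q(-3)*X(1) = -5 + (6*(-3))*4 = -5 - 18*4 = -5 - 72 = -77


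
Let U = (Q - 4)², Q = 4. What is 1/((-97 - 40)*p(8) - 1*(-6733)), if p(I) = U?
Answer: 1/6733 ≈ 0.00014852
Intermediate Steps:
U = 0 (U = (4 - 4)² = 0² = 0)
p(I) = 0
1/((-97 - 40)*p(8) - 1*(-6733)) = 1/((-97 - 40)*0 - 1*(-6733)) = 1/(-137*0 + 6733) = 1/(0 + 6733) = 1/6733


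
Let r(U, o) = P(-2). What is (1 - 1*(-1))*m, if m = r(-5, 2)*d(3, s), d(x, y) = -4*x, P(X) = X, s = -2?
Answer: 48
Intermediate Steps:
r(U, o) = -2
m = 24 (m = -(-8)*3 = -2*(-12) = 24)
(1 - 1*(-1))*m = (1 - 1*(-1))*24 = (1 + 1)*24 = 2*24 = 48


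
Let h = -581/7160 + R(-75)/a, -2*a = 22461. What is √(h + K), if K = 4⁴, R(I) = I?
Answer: √183863420804861290/26803460 ≈ 15.998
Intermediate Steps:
a = -22461/2 (a = -½*22461 = -22461/2 ≈ -11231.)
K = 256
h = -3991947/53606920 (h = -581/7160 - 75/(-22461/2) = -581*1/7160 - 75*(-2/22461) = -581/7160 + 50/7487 = -3991947/53606920 ≈ -0.074467)
√(h + K) = √(-3991947/53606920 + 256) = √(13719379573/53606920) = √183863420804861290/26803460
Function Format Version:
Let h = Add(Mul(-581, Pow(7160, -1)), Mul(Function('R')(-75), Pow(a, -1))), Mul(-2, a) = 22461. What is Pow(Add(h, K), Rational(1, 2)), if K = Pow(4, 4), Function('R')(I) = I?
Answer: Mul(Rational(1, 26803460), Pow(183863420804861290, Rational(1, 2))) ≈ 15.998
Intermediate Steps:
a = Rational(-22461, 2) (a = Mul(Rational(-1, 2), 22461) = Rational(-22461, 2) ≈ -11231.)
K = 256
h = Rational(-3991947, 53606920) (h = Add(Mul(-581, Pow(7160, -1)), Mul(-75, Pow(Rational(-22461, 2), -1))) = Add(Mul(-581, Rational(1, 7160)), Mul(-75, Rational(-2, 22461))) = Add(Rational(-581, 7160), Rational(50, 7487)) = Rational(-3991947, 53606920) ≈ -0.074467)
Pow(Add(h, K), Rational(1, 2)) = Pow(Add(Rational(-3991947, 53606920), 256), Rational(1, 2)) = Pow(Rational(13719379573, 53606920), Rational(1, 2)) = Mul(Rational(1, 26803460), Pow(183863420804861290, Rational(1, 2)))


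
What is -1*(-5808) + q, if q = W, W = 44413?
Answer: 50221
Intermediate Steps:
q = 44413
-1*(-5808) + q = -1*(-5808) + 44413 = 5808 + 44413 = 50221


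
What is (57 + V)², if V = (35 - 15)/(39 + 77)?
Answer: 2748964/841 ≈ 3268.7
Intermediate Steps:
V = 5/29 (V = 20/116 = 20*(1/116) = 5/29 ≈ 0.17241)
(57 + V)² = (57 + 5/29)² = (1658/29)² = 2748964/841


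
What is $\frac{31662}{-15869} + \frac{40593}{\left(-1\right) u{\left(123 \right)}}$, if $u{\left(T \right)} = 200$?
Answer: $- \frac{650502717}{3173800} \approx -204.96$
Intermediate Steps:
$\frac{31662}{-15869} + \frac{40593}{\left(-1\right) u{\left(123 \right)}} = \frac{31662}{-15869} + \frac{40593}{\left(-1\right) 200} = 31662 \left(- \frac{1}{15869}\right) + \frac{40593}{-200} = - \frac{31662}{15869} + 40593 \left(- \frac{1}{200}\right) = - \frac{31662}{15869} - \frac{40593}{200} = - \frac{650502717}{3173800}$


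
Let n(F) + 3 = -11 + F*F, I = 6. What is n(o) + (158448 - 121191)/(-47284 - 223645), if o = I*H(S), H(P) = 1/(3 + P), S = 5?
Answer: -58845847/4334864 ≈ -13.575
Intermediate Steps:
o = 3/4 (o = 6/(3 + 5) = 6/8 = 6*(1/8) = 3/4 ≈ 0.75000)
n(F) = -14 + F**2 (n(F) = -3 + (-11 + F*F) = -3 + (-11 + F**2) = -14 + F**2)
n(o) + (158448 - 121191)/(-47284 - 223645) = (-14 + (3/4)**2) + (158448 - 121191)/(-47284 - 223645) = (-14 + 9/16) + 37257/(-270929) = -215/16 + 37257*(-1/270929) = -215/16 - 37257/270929 = -58845847/4334864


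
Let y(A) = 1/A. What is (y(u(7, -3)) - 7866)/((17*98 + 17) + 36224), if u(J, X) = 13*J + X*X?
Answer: -786599/3790700 ≈ -0.20751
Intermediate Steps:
u(J, X) = X² + 13*J (u(J, X) = 13*J + X² = X² + 13*J)
(y(u(7, -3)) - 7866)/((17*98 + 17) + 36224) = (1/((-3)² + 13*7) - 7866)/((17*98 + 17) + 36224) = (1/(9 + 91) - 7866)/((1666 + 17) + 36224) = (1/100 - 7866)/(1683 + 36224) = (1/100 - 7866)/37907 = -786599/100*1/37907 = -786599/3790700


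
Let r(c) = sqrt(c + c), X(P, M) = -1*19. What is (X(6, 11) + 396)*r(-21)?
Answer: 377*I*sqrt(42) ≈ 2443.2*I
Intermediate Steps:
X(P, M) = -19
r(c) = sqrt(2)*sqrt(c) (r(c) = sqrt(2*c) = sqrt(2)*sqrt(c))
(X(6, 11) + 396)*r(-21) = (-19 + 396)*(sqrt(2)*sqrt(-21)) = 377*(sqrt(2)*(I*sqrt(21))) = 377*(I*sqrt(42)) = 377*I*sqrt(42)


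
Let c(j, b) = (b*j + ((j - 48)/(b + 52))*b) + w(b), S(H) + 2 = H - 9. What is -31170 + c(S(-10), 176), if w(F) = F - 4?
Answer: -660198/19 ≈ -34747.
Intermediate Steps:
w(F) = -4 + F
S(H) = -11 + H (S(H) = -2 + (H - 9) = -2 + (-9 + H) = -11 + H)
c(j, b) = -4 + b + b*j + b*(-48 + j)/(52 + b) (c(j, b) = (b*j + ((j - 48)/(b + 52))*b) + (-4 + b) = (b*j + ((-48 + j)/(52 + b))*b) + (-4 + b) = (b*j + b*(-48 + j)/(52 + b)) + (-4 + b) = -4 + b + b*j + b*(-48 + j)/(52 + b))
-31170 + c(S(-10), 176) = -31170 + (-208 + 176**2 + (-11 - 10)*176**2 + 53*176*(-11 - 10))/(52 + 176) = -31170 + (-208 + 30976 - 21*30976 + 53*176*(-21))/228 = -31170 + (-208 + 30976 - 650496 - 195888)/228 = -31170 + (1/228)*(-815616) = -31170 - 67968/19 = -660198/19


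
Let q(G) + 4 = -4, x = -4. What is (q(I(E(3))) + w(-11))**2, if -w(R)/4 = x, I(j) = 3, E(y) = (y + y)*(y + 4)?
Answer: 64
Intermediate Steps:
E(y) = 2*y*(4 + y) (E(y) = (2*y)*(4 + y) = 2*y*(4 + y))
w(R) = 16 (w(R) = -4*(-4) = 16)
q(G) = -8 (q(G) = -4 - 4 = -8)
(q(I(E(3))) + w(-11))**2 = (-8 + 16)**2 = 8**2 = 64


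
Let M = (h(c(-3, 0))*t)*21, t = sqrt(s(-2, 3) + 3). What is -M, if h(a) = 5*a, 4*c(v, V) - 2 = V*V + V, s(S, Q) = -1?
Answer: -105*sqrt(2)/2 ≈ -74.246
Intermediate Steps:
c(v, V) = 1/2 + V/4 + V**2/4 (c(v, V) = 1/2 + (V*V + V)/4 = 1/2 + (V**2 + V)/4 = 1/2 + (V + V**2)/4 = 1/2 + (V/4 + V**2/4) = 1/2 + V/4 + V**2/4)
t = sqrt(2) (t = sqrt(-1 + 3) = sqrt(2) ≈ 1.4142)
M = 105*sqrt(2)/2 (M = ((5*(1/2 + (1/4)*0 + (1/4)*0**2))*sqrt(2))*21 = ((5*(1/2 + 0 + (1/4)*0))*sqrt(2))*21 = ((5*(1/2 + 0 + 0))*sqrt(2))*21 = ((5*(1/2))*sqrt(2))*21 = (5*sqrt(2)/2)*21 = 105*sqrt(2)/2 ≈ 74.246)
-M = -105*sqrt(2)/2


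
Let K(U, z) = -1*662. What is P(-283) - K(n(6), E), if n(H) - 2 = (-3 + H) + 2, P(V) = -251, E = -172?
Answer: 411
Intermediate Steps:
n(H) = 1 + H (n(H) = 2 + ((-3 + H) + 2) = 2 + (-1 + H) = 1 + H)
K(U, z) = -662
P(-283) - K(n(6), E) = -251 - 1*(-662) = -251 + 662 = 411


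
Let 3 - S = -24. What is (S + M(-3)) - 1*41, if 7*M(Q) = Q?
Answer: -101/7 ≈ -14.429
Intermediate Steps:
S = 27 (S = 3 - 1*(-24) = 3 + 24 = 27)
M(Q) = Q/7
(S + M(-3)) - 1*41 = (27 + (1/7)*(-3)) - 1*41 = (27 - 3/7) - 41 = 186/7 - 41 = -101/7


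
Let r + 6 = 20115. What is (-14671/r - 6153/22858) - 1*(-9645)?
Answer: 4432879849295/459651522 ≈ 9644.0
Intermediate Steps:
r = 20109 (r = -6 + 20115 = 20109)
(-14671/r - 6153/22858) - 1*(-9645) = (-14671/20109 - 6153/22858) - 1*(-9645) = (-14671*1/20109 - 6153*1/22858) + 9645 = (-14671/20109 - 6153/22858) + 9645 = -459080395/459651522 + 9645 = 4432879849295/459651522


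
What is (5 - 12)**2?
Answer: 49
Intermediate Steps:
(5 - 12)**2 = (-7)**2 = 49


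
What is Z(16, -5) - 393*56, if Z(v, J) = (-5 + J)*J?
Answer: -21958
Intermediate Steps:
Z(v, J) = J*(-5 + J)
Z(16, -5) - 393*56 = -5*(-5 - 5) - 393*56 = -5*(-10) - 22008 = 50 - 22008 = -21958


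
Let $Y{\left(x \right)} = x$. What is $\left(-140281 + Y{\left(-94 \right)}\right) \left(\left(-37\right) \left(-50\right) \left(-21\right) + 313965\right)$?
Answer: $-38619268125$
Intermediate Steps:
$\left(-140281 + Y{\left(-94 \right)}\right) \left(\left(-37\right) \left(-50\right) \left(-21\right) + 313965\right) = \left(-140281 - 94\right) \left(\left(-37\right) \left(-50\right) \left(-21\right) + 313965\right) = - 140375 \left(1850 \left(-21\right) + 313965\right) = - 140375 \left(-38850 + 313965\right) = \left(-140375\right) 275115 = -38619268125$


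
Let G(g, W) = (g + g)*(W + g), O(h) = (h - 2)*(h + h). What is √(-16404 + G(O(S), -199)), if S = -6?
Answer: 6*I*√1005 ≈ 190.21*I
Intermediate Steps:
O(h) = 2*h*(-2 + h) (O(h) = (-2 + h)*(2*h) = 2*h*(-2 + h))
G(g, W) = 2*g*(W + g) (G(g, W) = (2*g)*(W + g) = 2*g*(W + g))
√(-16404 + G(O(S), -199)) = √(-16404 + 2*(2*(-6)*(-2 - 6))*(-199 + 2*(-6)*(-2 - 6))) = √(-16404 + 2*(2*(-6)*(-8))*(-199 + 2*(-6)*(-8))) = √(-16404 + 2*96*(-199 + 96)) = √(-16404 + 2*96*(-103)) = √(-16404 - 19776) = √(-36180) = 6*I*√1005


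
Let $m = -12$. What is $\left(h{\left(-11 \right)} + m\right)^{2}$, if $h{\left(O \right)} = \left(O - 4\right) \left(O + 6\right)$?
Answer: $3969$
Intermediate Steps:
$h{\left(O \right)} = \left(-4 + O\right) \left(6 + O\right)$
$\left(h{\left(-11 \right)} + m\right)^{2} = \left(\left(-24 + \left(-11\right)^{2} + 2 \left(-11\right)\right) - 12\right)^{2} = \left(\left(-24 + 121 - 22\right) - 12\right)^{2} = \left(75 - 12\right)^{2} = 63^{2} = 3969$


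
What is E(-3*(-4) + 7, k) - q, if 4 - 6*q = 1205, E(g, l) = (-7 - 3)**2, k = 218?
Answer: 1801/6 ≈ 300.17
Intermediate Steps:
E(g, l) = 100 (E(g, l) = (-10)**2 = 100)
q = -1201/6 (q = 2/3 - 1/6*1205 = 2/3 - 1205/6 = -1201/6 ≈ -200.17)
E(-3*(-4) + 7, k) - q = 100 - 1*(-1201/6) = 100 + 1201/6 = 1801/6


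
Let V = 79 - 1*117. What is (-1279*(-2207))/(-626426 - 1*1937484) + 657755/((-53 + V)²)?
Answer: 237578486351/3033105530 ≈ 78.328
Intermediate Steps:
V = -38 (V = 79 - 117 = -38)
(-1279*(-2207))/(-626426 - 1*1937484) + 657755/((-53 + V)²) = (-1279*(-2207))/(-626426 - 1*1937484) + 657755/((-53 - 38)²) = 2822753/(-626426 - 1937484) + 657755/((-91)²) = 2822753/(-2563910) + 657755/8281 = 2822753*(-1/2563910) + 657755*(1/8281) = -2822753/2563910 + 93965/1183 = 237578486351/3033105530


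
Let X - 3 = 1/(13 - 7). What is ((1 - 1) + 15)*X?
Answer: 95/2 ≈ 47.500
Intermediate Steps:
X = 19/6 (X = 3 + 1/(13 - 7) = 3 + 1/6 = 3 + ⅙ = 19/6 ≈ 3.1667)
((1 - 1) + 15)*X = ((1 - 1) + 15)*(19/6) = (0 + 15)*(19/6) = 15*(19/6) = 95/2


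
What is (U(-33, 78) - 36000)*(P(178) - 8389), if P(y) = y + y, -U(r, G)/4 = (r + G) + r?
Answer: 289573584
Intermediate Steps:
U(r, G) = -8*r - 4*G (U(r, G) = -4*((r + G) + r) = -4*((G + r) + r) = -4*(G + 2*r) = -8*r - 4*G)
P(y) = 2*y
(U(-33, 78) - 36000)*(P(178) - 8389) = ((-8*(-33) - 4*78) - 36000)*(2*178 - 8389) = ((264 - 312) - 36000)*(356 - 8389) = (-48 - 36000)*(-8033) = -36048*(-8033) = 289573584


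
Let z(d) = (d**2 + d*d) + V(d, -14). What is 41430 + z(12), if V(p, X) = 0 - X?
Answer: 41732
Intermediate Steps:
V(p, X) = -X
z(d) = 14 + 2*d**2 (z(d) = (d**2 + d*d) - 1*(-14) = (d**2 + d**2) + 14 = 2*d**2 + 14 = 14 + 2*d**2)
41430 + z(12) = 41430 + (14 + 2*12**2) = 41430 + (14 + 2*144) = 41430 + (14 + 288) = 41430 + 302 = 41732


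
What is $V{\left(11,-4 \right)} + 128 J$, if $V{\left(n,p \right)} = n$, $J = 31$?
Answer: $3979$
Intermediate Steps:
$V{\left(11,-4 \right)} + 128 J = 11 + 128 \cdot 31 = 11 + 3968 = 3979$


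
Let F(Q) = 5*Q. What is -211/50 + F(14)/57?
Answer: -8527/2850 ≈ -2.9919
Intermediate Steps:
-211/50 + F(14)/57 = -211/50 + (5*14)/57 = -211*1/50 + 70*(1/57) = -211/50 + 70/57 = -8527/2850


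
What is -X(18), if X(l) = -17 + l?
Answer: -1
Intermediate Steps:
-X(18) = -(-17 + 18) = -1*1 = -1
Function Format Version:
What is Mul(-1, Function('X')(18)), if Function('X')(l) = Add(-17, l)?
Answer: -1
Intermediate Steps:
Mul(-1, Function('X')(18)) = Mul(-1, Add(-17, 18)) = Mul(-1, 1) = -1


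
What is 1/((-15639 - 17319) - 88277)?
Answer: -1/121235 ≈ -8.2484e-6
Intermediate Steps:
1/((-15639 - 17319) - 88277) = 1/(-32958 - 88277) = 1/(-121235) = -1/121235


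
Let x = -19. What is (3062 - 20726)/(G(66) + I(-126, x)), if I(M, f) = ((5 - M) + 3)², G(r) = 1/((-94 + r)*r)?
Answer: -32643072/33182687 ≈ -0.98374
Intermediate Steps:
G(r) = 1/(r*(-94 + r))
I(M, f) = (8 - M)²
(3062 - 20726)/(G(66) + I(-126, x)) = (3062 - 20726)/(1/(66*(-94 + 66)) + (-8 - 126)²) = -17664/((1/66)/(-28) + (-134)²) = -17664/((1/66)*(-1/28) + 17956) = -17664/(-1/1848 + 17956) = -17664/33182687/1848 = -17664*1848/33182687 = -32643072/33182687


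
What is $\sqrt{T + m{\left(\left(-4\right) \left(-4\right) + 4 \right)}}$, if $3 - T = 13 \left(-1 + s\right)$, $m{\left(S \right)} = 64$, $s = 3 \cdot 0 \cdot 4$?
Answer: $4 \sqrt{5} \approx 8.9443$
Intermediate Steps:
$s = 0$ ($s = 0 \cdot 4 = 0$)
$T = 16$ ($T = 3 - 13 \left(-1 + 0\right) = 3 - 13 \left(-1\right) = 3 - -13 = 3 + 13 = 16$)
$\sqrt{T + m{\left(\left(-4\right) \left(-4\right) + 4 \right)}} = \sqrt{16 + 64} = \sqrt{80} = 4 \sqrt{5}$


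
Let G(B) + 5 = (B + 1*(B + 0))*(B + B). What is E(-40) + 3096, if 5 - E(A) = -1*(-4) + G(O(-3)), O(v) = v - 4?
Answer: 2906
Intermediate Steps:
O(v) = -4 + v
G(B) = -5 + 4*B**2 (G(B) = -5 + (B + 1*(B + 0))*(B + B) = -5 + (B + 1*B)*(2*B) = -5 + (B + B)*(2*B) = -5 + (2*B)*(2*B) = -5 + 4*B**2)
E(A) = -190 (E(A) = 5 - (-1*(-4) + (-5 + 4*(-4 - 3)**2)) = 5 - (4 + (-5 + 4*(-7)**2)) = 5 - (4 + (-5 + 4*49)) = 5 - (4 + (-5 + 196)) = 5 - (4 + 191) = 5 - 1*195 = 5 - 195 = -190)
E(-40) + 3096 = -190 + 3096 = 2906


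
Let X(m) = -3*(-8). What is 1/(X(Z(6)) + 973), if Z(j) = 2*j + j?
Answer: 1/997 ≈ 0.0010030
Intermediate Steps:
Z(j) = 3*j
X(m) = 24
1/(X(Z(6)) + 973) = 1/(24 + 973) = 1/997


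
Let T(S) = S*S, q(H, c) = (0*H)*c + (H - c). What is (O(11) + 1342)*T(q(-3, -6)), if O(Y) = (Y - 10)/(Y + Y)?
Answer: 265725/22 ≈ 12078.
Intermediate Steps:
q(H, c) = H - c (q(H, c) = 0*c + (H - c) = 0 + (H - c) = H - c)
O(Y) = (-10 + Y)/(2*Y) (O(Y) = (-10 + Y)/((2*Y)) = (-10 + Y)*(1/(2*Y)) = (-10 + Y)/(2*Y))
T(S) = S**2
(O(11) + 1342)*T(q(-3, -6)) = ((1/2)*(-10 + 11)/11 + 1342)*(-3 - 1*(-6))**2 = ((1/2)*(1/11)*1 + 1342)*(-3 + 6)**2 = (1/22 + 1342)*3**2 = (29525/22)*9 = 265725/22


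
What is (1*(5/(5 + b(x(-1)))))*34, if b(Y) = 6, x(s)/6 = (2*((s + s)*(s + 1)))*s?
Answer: 170/11 ≈ 15.455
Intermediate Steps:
x(s) = 24*s²*(1 + s) (x(s) = 6*((2*((s + s)*(s + 1)))*s) = 6*((2*((2*s)*(1 + s)))*s) = 6*((2*(2*s*(1 + s)))*s) = 6*((4*s*(1 + s))*s) = 6*(4*s²*(1 + s)) = 24*s²*(1 + s))
(1*(5/(5 + b(x(-1)))))*34 = (1*(5/(5 + 6)))*34 = (1*(5/11))*34 = (5/11)*34 = 170/11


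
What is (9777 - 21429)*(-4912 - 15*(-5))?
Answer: 56360724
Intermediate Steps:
(9777 - 21429)*(-4912 - 15*(-5)) = -11652*(-4912 + 75) = -11652*(-4837) = 56360724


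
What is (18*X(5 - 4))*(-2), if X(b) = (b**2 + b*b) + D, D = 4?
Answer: -216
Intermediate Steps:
X(b) = 4 + 2*b**2 (X(b) = (b**2 + b*b) + 4 = (b**2 + b**2) + 4 = 2*b**2 + 4 = 4 + 2*b**2)
(18*X(5 - 4))*(-2) = (18*(4 + 2*(5 - 4)**2))*(-2) = (18*(4 + 2*1**2))*(-2) = (18*(4 + 2*1))*(-2) = (18*(4 + 2))*(-2) = (18*6)*(-2) = 108*(-2) = -216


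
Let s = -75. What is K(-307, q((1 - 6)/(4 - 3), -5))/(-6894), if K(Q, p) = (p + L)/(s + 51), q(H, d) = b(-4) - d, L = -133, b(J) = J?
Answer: -11/13788 ≈ -0.00079780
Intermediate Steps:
q(H, d) = -4 - d
K(Q, p) = 133/24 - p/24 (K(Q, p) = (p - 133)/(-75 + 51) = (-133 + p)/(-24) = (-133 + p)*(-1/24) = 133/24 - p/24)
K(-307, q((1 - 6)/(4 - 3), -5))/(-6894) = (133/24 - (-4 - 1*(-5))/24)/(-6894) = (133/24 - (-4 + 5)/24)*(-1/6894) = (133/24 - 1/24*1)*(-1/6894) = (133/24 - 1/24)*(-1/6894) = (11/2)*(-1/6894) = -11/13788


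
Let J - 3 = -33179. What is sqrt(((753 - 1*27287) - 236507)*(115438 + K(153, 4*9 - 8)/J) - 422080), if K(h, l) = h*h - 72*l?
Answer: 35*I*sqrt(6820682225443658)/16588 ≈ 1.7426e+5*I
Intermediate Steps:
J = -33176 (J = 3 - 33179 = -33176)
K(h, l) = h**2 - 72*l
sqrt(((753 - 1*27287) - 236507)*(115438 + K(153, 4*9 - 8)/J) - 422080) = sqrt(((753 - 1*27287) - 236507)*(115438 + (153**2 - 72*(4*9 - 8))/(-33176)) - 422080) = sqrt(((753 - 27287) - 236507)*(115438 + (23409 - 72*(36 - 8))*(-1/33176)) - 422080) = sqrt((-26534 - 236507)*(115438 + (23409 - 72*28)*(-1/33176)) - 422080) = sqrt(-263041*(115438 + (23409 - 2016)*(-1/33176)) - 422080) = sqrt(-263041*(115438 + 21393*(-1/33176)) - 422080) = sqrt(-263041*(115438 - 21393/33176) - 422080) = sqrt(-263041*3829749695/33176 - 422080) = sqrt(-1007381189522495/33176 - 422080) = sqrt(-1007395192448575/33176) = 35*I*sqrt(6820682225443658)/16588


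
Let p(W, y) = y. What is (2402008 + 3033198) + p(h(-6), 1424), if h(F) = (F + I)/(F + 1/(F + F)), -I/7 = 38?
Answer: 5436630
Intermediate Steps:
I = -266 (I = -7*38 = -266)
h(F) = (-266 + F)/(F + 1/(2*F)) (h(F) = (F - 266)/(F + 1/(F + F)) = (-266 + F)/(F + 1/(2*F)))
(2402008 + 3033198) + p(h(-6), 1424) = (2402008 + 3033198) + 1424 = 5435206 + 1424 = 5436630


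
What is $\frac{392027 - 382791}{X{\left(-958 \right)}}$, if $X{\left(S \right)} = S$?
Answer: $- \frac{4618}{479} \approx -9.6409$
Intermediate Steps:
$\frac{392027 - 382791}{X{\left(-958 \right)}} = \frac{392027 - 382791}{-958} = 9236 \left(- \frac{1}{958}\right) = - \frac{4618}{479}$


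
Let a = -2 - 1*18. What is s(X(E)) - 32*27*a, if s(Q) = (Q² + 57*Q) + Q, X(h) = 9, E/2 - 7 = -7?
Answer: 17883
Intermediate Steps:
E = 0 (E = 14 + 2*(-7) = 14 - 14 = 0)
s(Q) = Q² + 58*Q
a = -20 (a = -2 - 18 = -20)
s(X(E)) - 32*27*a = 9*(58 + 9) - 32*27*(-20) = 9*67 - 864*(-20) = 603 - 1*(-17280) = 603 + 17280 = 17883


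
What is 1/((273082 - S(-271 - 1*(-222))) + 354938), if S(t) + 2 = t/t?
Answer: 1/628021 ≈ 1.5923e-6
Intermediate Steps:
S(t) = -1 (S(t) = -2 + t/t = -2 + 1 = -1)
1/((273082 - S(-271 - 1*(-222))) + 354938) = 1/((273082 - 1*(-1)) + 354938) = 1/((273082 + 1) + 354938) = 1/(273083 + 354938) = 1/628021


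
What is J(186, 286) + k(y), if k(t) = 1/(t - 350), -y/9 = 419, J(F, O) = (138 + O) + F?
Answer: 2513809/4121 ≈ 610.00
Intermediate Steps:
J(F, O) = 138 + F + O
y = -3771 (y = -9*419 = -3771)
k(t) = 1/(-350 + t)
J(186, 286) + k(y) = (138 + 186 + 286) + 1/(-350 - 3771) = 610 + 1/(-4121) = 610 - 1/4121 = 2513809/4121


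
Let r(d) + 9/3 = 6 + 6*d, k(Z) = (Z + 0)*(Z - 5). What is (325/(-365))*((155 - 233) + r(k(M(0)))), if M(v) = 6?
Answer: 2535/73 ≈ 34.726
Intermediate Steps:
k(Z) = Z*(-5 + Z)
r(d) = 3 + 6*d (r(d) = -3 + (6 + 6*d) = 3 + 6*d)
(325/(-365))*((155 - 233) + r(k(M(0)))) = (325/(-365))*((155 - 233) + (3 + 6*(6*(-5 + 6)))) = (325*(-1/365))*(-78 + (3 + 6*(6*1))) = -65*(-78 + (3 + 6*6))/73 = -65*(-78 + (3 + 36))/73 = -65*(-78 + 39)/73 = -65/73*(-39) = 2535/73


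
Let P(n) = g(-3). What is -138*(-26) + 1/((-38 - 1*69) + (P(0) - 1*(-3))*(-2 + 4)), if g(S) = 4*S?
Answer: 448499/125 ≈ 3588.0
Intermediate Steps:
P(n) = -12 (P(n) = 4*(-3) = -12)
-138*(-26) + 1/((-38 - 1*69) + (P(0) - 1*(-3))*(-2 + 4)) = -138*(-26) + 1/((-38 - 1*69) + (-12 - 1*(-3))*(-2 + 4)) = 3588 + 1/((-38 - 69) + (-12 + 3)*2) = 3588 + 1/(-107 - 9*2) = 3588 + 1/(-107 - 18) = 3588 + 1/(-125) = 3588 - 1/125 = 448499/125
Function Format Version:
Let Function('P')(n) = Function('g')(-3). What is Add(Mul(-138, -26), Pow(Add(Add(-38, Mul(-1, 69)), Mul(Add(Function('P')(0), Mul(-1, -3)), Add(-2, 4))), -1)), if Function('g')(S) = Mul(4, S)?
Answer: Rational(448499, 125) ≈ 3588.0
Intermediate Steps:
Function('P')(n) = -12 (Function('P')(n) = Mul(4, -3) = -12)
Add(Mul(-138, -26), Pow(Add(Add(-38, Mul(-1, 69)), Mul(Add(Function('P')(0), Mul(-1, -3)), Add(-2, 4))), -1)) = Add(Mul(-138, -26), Pow(Add(Add(-38, Mul(-1, 69)), Mul(Add(-12, Mul(-1, -3)), Add(-2, 4))), -1)) = Add(3588, Pow(Add(Add(-38, -69), Mul(Add(-12, 3), 2)), -1)) = Add(3588, Pow(Add(-107, Mul(-9, 2)), -1)) = Add(3588, Pow(Add(-107, -18), -1)) = Add(3588, Pow(-125, -1)) = Add(3588, Rational(-1, 125)) = Rational(448499, 125)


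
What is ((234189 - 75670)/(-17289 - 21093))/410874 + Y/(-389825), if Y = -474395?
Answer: 48265974466327/39661967158020 ≈ 1.2169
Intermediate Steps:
((234189 - 75670)/(-17289 - 21093))/410874 + Y/(-389825) = ((234189 - 75670)/(-17289 - 21093))/410874 - 474395/(-389825) = (158519/(-38382))*(1/410874) - 474395*(-1/389825) = (158519*(-1/38382))*(1/410874) + 94879/77965 = -158519/38382*1/410874 + 94879/77965 = -158519/15770165868 + 94879/77965 = 48265974466327/39661967158020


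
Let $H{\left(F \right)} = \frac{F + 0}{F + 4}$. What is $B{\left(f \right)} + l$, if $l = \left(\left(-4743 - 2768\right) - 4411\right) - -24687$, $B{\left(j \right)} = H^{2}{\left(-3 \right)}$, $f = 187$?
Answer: $12774$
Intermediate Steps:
$H{\left(F \right)} = \frac{F}{4 + F}$
$B{\left(j \right)} = 9$ ($B{\left(j \right)} = \left(- \frac{3}{4 - 3}\right)^{2} = \left(- \frac{3}{1}\right)^{2} = \left(\left(-3\right) 1\right)^{2} = \left(-3\right)^{2} = 9$)
$l = 12765$ ($l = \left(-7511 - 4411\right) + 24687 = -11922 + 24687 = 12765$)
$B{\left(f \right)} + l = 9 + 12765 = 12774$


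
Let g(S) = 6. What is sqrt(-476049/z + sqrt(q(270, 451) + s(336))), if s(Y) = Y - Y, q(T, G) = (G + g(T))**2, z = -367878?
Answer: sqrt(140641423610)/17518 ≈ 21.408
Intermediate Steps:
q(T, G) = (6 + G)**2 (q(T, G) = (G + 6)**2 = (6 + G)**2)
s(Y) = 0
sqrt(-476049/z + sqrt(q(270, 451) + s(336))) = sqrt(-476049/(-367878) + sqrt((6 + 451)**2 + 0)) = sqrt(-476049*(-1/367878) + sqrt(457**2 + 0)) = sqrt(22669/17518 + sqrt(208849 + 0)) = sqrt(22669/17518 + sqrt(208849)) = sqrt(22669/17518 + 457) = sqrt(8028395/17518) = sqrt(140641423610)/17518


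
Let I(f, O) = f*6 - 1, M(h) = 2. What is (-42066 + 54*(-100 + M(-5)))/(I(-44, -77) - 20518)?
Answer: 47358/20783 ≈ 2.2787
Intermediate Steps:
I(f, O) = -1 + 6*f (I(f, O) = 6*f - 1 = -1 + 6*f)
(-42066 + 54*(-100 + M(-5)))/(I(-44, -77) - 20518) = (-42066 + 54*(-100 + 2))/((-1 + 6*(-44)) - 20518) = (-42066 + 54*(-98))/((-1 - 264) - 20518) = (-42066 - 5292)/(-265 - 20518) = -47358/(-20783) = -47358*(-1/20783) = 47358/20783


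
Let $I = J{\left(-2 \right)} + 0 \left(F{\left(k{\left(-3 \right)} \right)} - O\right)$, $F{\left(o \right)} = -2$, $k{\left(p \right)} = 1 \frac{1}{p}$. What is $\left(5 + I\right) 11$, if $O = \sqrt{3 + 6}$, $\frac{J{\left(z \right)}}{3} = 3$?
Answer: $154$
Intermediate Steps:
$k{\left(p \right)} = \frac{1}{p}$
$J{\left(z \right)} = 9$ ($J{\left(z \right)} = 3 \cdot 3 = 9$)
$O = 3$ ($O = \sqrt{9} = 3$)
$I = 9$ ($I = 9 + 0 \left(-2 - 3\right) = 9 + 0 \left(-5\right) = 9 + 0 = 9$)
$\left(5 + I\right) 11 = \left(5 + 9\right) 11 = 14 \cdot 11 = 154$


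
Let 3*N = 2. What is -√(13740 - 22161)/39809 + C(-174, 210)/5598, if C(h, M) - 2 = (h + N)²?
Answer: 135209/25191 - I*√8421/39809 ≈ 5.3674 - 0.0023052*I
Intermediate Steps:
N = ⅔ (N = (⅓)*2 = ⅔ ≈ 0.66667)
C(h, M) = 2 + (⅔ + h)² (C(h, M) = 2 + (h + ⅔)² = 2 + (⅔ + h)²)
-√(13740 - 22161)/39809 + C(-174, 210)/5598 = -√(13740 - 22161)/39809 + (2 + (2 + 3*(-174))²/9)/5598 = -√(-8421)*(1/39809) + (2 + (2 - 522)²/9)*(1/5598) = -I*√8421*(1/39809) + (2 + (⅑)*(-520)²)*(1/5598) = -I*√8421*(1/39809) + (2 + (⅑)*270400)*(1/5598) = -I*√8421/39809 + (2 + 270400/9)*(1/5598) = -I*√8421/39809 + (270418/9)*(1/5598) = -I*√8421/39809 + 135209/25191 = 135209/25191 - I*√8421/39809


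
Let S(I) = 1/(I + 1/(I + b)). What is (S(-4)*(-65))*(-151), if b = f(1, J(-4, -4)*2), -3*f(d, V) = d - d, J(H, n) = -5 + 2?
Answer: -39260/17 ≈ -2309.4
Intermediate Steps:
J(H, n) = -3
f(d, V) = 0 (f(d, V) = -(d - d)/3 = -⅓*0 = 0)
b = 0
S(I) = 1/(I + 1/I) (S(I) = 1/(I + 1/(I + 0)) = 1/(I + 1/I))
(S(-4)*(-65))*(-151) = (-4/(1 + (-4)²)*(-65))*(-151) = (-4/(1 + 16)*(-65))*(-151) = (-4/17*(-65))*(-151) = (-4*1/17*(-65))*(-151) = -4/17*(-65)*(-151) = (260/17)*(-151) = -39260/17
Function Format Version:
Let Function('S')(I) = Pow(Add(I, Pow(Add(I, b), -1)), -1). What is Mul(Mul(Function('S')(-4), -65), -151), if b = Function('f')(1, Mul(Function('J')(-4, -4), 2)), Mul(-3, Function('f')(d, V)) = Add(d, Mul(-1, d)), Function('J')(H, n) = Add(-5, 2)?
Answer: Rational(-39260, 17) ≈ -2309.4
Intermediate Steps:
Function('J')(H, n) = -3
Function('f')(d, V) = 0 (Function('f')(d, V) = Mul(Rational(-1, 3), Add(d, Mul(-1, d))) = Mul(Rational(-1, 3), 0) = 0)
b = 0
Function('S')(I) = Pow(Add(I, Pow(I, -1)), -1) (Function('S')(I) = Pow(Add(I, Pow(Add(I, 0), -1)), -1) = Pow(Add(I, Pow(I, -1)), -1))
Mul(Mul(Function('S')(-4), -65), -151) = Mul(Mul(Mul(-4, Pow(Add(1, Pow(-4, 2)), -1)), -65), -151) = Mul(Mul(Mul(-4, Pow(Add(1, 16), -1)), -65), -151) = Mul(Mul(Mul(-4, Pow(17, -1)), -65), -151) = Mul(Mul(Mul(-4, Rational(1, 17)), -65), -151) = Mul(Mul(Rational(-4, 17), -65), -151) = Mul(Rational(260, 17), -151) = Rational(-39260, 17)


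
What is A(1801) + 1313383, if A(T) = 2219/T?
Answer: 2365405002/1801 ≈ 1.3134e+6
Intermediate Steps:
A(1801) + 1313383 = 2219/1801 + 1313383 = 2365405002/1801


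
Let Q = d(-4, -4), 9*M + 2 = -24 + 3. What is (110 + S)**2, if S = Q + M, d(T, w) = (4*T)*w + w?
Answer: 2271049/81 ≈ 28038.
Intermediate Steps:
d(T, w) = w + 4*T*w (d(T, w) = 4*T*w + w = w + 4*T*w)
M = -23/9 (M = -2/9 + (-24 + 3)/9 = -2/9 + (1/9)*(-21) = -2/9 - 7/3 = -23/9 ≈ -2.5556)
Q = 60 (Q = -4*(1 + 4*(-4)) = -4*(1 - 16) = -4*(-15) = 60)
S = 517/9 (S = 60 - 23/9 = 517/9 ≈ 57.444)
(110 + S)**2 = (110 + 517/9)**2 = (1507/9)**2 = 2271049/81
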